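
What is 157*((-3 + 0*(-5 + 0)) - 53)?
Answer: -8792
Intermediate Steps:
157*((-3 + 0*(-5 + 0)) - 53) = 157*((-3 + 0*(-5)) - 53) = 157*((-3 + 0) - 53) = 157*(-3 - 53) = 157*(-56) = -8792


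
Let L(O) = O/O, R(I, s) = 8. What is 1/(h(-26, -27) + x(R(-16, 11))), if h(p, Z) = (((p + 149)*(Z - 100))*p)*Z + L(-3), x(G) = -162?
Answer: -1/10966103 ≈ -9.1190e-8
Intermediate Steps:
L(O) = 1
h(p, Z) = 1 + Z*p*(-100 + Z)*(149 + p) (h(p, Z) = (((p + 149)*(Z - 100))*p)*Z + 1 = (((149 + p)*(-100 + Z))*p)*Z + 1 = (((-100 + Z)*(149 + p))*p)*Z + 1 = (p*(-100 + Z)*(149 + p))*Z + 1 = Z*p*(-100 + Z)*(149 + p) + 1 = 1 + Z*p*(-100 + Z)*(149 + p))
1/(h(-26, -27) + x(R(-16, 11))) = 1/((1 + (-27)²*(-26)² - 14900*(-27)*(-26) - 100*(-27)*(-26)² + 149*(-26)*(-27)²) - 162) = 1/((1 + 729*676 - 10459800 - 100*(-27)*676 + 149*(-26)*729) - 162) = 1/((1 + 492804 - 10459800 + 1825200 - 2824146) - 162) = 1/(-10965941 - 162) = 1/(-10966103) = -1/10966103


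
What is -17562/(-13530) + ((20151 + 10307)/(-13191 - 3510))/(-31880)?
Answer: 31169701751/24012497388 ≈ 1.2981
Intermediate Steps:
-17562/(-13530) + ((20151 + 10307)/(-13191 - 3510))/(-31880) = -17562*(-1/13530) + (30458/(-16701))*(-1/31880) = 2927/2255 + (30458*(-1/16701))*(-1/31880) = 2927/2255 - 30458/16701*(-1/31880) = 2927/2255 + 15229/266213940 = 31169701751/24012497388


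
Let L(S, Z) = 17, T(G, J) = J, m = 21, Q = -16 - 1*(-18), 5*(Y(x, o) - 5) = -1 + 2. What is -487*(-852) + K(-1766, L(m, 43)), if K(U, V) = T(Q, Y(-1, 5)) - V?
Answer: 2074561/5 ≈ 4.1491e+5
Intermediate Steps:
Y(x, o) = 26/5 (Y(x, o) = 5 + (-1 + 2)/5 = 5 + (1/5)*1 = 5 + 1/5 = 26/5)
Q = 2 (Q = -16 + 18 = 2)
K(U, V) = 26/5 - V
-487*(-852) + K(-1766, L(m, 43)) = -487*(-852) + (26/5 - 1*17) = 414924 + (26/5 - 17) = 414924 - 59/5 = 2074561/5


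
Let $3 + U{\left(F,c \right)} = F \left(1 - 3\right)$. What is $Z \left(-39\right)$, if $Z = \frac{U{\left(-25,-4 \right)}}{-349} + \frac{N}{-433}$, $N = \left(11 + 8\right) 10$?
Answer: $\frac{3379779}{151117} \approx 22.365$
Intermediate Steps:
$U{\left(F,c \right)} = -3 - 2 F$ ($U{\left(F,c \right)} = -3 + F \left(1 - 3\right) = -3 + F \left(-2\right) = -3 - 2 F$)
$N = 190$ ($N = 19 \cdot 10 = 190$)
$Z = - \frac{86661}{151117}$ ($Z = \frac{-3 - -50}{-349} + \frac{190}{-433} = \left(-3 + 50\right) \left(- \frac{1}{349}\right) + 190 \left(- \frac{1}{433}\right) = 47 \left(- \frac{1}{349}\right) - \frac{190}{433} = - \frac{47}{349} - \frac{190}{433} = - \frac{86661}{151117} \approx -0.57347$)
$Z \left(-39\right) = \left(- \frac{86661}{151117}\right) \left(-39\right) = \frac{3379779}{151117}$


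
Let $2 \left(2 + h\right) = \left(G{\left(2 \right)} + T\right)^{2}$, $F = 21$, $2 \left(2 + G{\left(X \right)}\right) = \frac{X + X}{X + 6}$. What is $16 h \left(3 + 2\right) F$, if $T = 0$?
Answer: $- \frac{1575}{2} \approx -787.5$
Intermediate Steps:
$G{\left(X \right)} = -2 + \frac{X}{6 + X}$ ($G{\left(X \right)} = -2 + \frac{\left(X + X\right) \frac{1}{X + 6}}{2} = -2 + \frac{2 X \frac{1}{6 + X}}{2} = -2 + \frac{X}{6 + X}$)
$h = - \frac{15}{32}$ ($h = -2 + \frac{\left(\frac{-12 - 2}{6 + 2} + 0\right)^{2}}{2} = -2 + \frac{\left(\frac{-12 - 2}{8} + 0\right)^{2}}{2} = -2 + \frac{\left(\frac{1}{8} \left(-14\right) + 0\right)^{2}}{2} = -2 + \frac{\left(- \frac{7}{4} + 0\right)^{2}}{2} = -2 + \frac{\left(- \frac{7}{4}\right)^{2}}{2} = -2 + \frac{1}{2} \cdot \frac{49}{16} = -2 + \frac{49}{32} = - \frac{15}{32} \approx -0.46875$)
$16 h \left(3 + 2\right) F = 16 \left(- \frac{15 \left(3 + 2\right)}{32}\right) 21 = 16 \left(\left(- \frac{15}{32}\right) 5\right) 21 = 16 \left(- \frac{75}{32}\right) 21 = \left(- \frac{75}{2}\right) 21 = - \frac{1575}{2}$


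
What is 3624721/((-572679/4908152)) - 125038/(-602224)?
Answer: -281946720517996837/9075816792 ≈ -3.1066e+7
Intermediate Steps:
3624721/((-572679/4908152)) - 125038/(-602224) = 3624721/((-572679*1/4908152)) - 125038*(-1/602224) = 3624721/(-572679/4908152) + 62519/301112 = 3624721*(-4908152/572679) + 62519/301112 = -17790681625592/572679 + 62519/301112 = -281946720517996837/9075816792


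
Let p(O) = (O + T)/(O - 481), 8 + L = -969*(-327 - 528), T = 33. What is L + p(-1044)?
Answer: 1263443686/1525 ≈ 8.2849e+5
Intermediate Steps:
L = 828487 (L = -8 - 969*(-327 - 528) = -8 - 969*(-855) = -8 + 828495 = 828487)
p(O) = (33 + O)/(-481 + O) (p(O) = (O + 33)/(O - 481) = (33 + O)/(-481 + O))
L + p(-1044) = 828487 + (33 - 1044)/(-481 - 1044) = 828487 - 1011/(-1525) = 828487 - 1/1525*(-1011) = 828487 + 1011/1525 = 1263443686/1525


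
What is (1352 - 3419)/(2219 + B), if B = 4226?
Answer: -2067/6445 ≈ -0.32071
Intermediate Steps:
(1352 - 3419)/(2219 + B) = (1352 - 3419)/(2219 + 4226) = -2067/6445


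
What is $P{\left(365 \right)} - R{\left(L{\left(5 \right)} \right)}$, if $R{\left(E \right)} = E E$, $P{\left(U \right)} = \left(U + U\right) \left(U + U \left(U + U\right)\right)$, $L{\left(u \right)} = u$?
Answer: $194774925$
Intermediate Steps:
$P{\left(U \right)} = 2 U \left(U + 2 U^{2}\right)$ ($P{\left(U \right)} = 2 U \left(U + U 2 U\right) = 2 U \left(U + 2 U^{2}\right)$)
$R{\left(E \right)} = E^{2}$
$P{\left(365 \right)} - R{\left(L{\left(5 \right)} \right)} = 365^{2} \left(2 + 4 \cdot 365\right) - 5^{2} = 133225 \left(2 + 1460\right) - 25 = 133225 \cdot 1462 - 25 = 194774950 - 25 = 194774925$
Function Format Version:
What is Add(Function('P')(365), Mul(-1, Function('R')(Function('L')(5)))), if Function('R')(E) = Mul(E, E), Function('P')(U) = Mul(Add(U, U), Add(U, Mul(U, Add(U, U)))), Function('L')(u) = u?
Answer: 194774925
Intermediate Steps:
Function('P')(U) = Mul(2, U, Add(U, Mul(2, Pow(U, 2)))) (Function('P')(U) = Mul(Mul(2, U), Add(U, Mul(U, Mul(2, U)))) = Mul(Mul(2, U), Add(U, Mul(2, Pow(U, 2)))) = Mul(2, U, Add(U, Mul(2, Pow(U, 2)))))
Function('R')(E) = Pow(E, 2)
Add(Function('P')(365), Mul(-1, Function('R')(Function('L')(5)))) = Add(Mul(Pow(365, 2), Add(2, Mul(4, 365))), Mul(-1, Pow(5, 2))) = Add(Mul(133225, Add(2, 1460)), Mul(-1, 25)) = Add(Mul(133225, 1462), -25) = Add(194774950, -25) = 194774925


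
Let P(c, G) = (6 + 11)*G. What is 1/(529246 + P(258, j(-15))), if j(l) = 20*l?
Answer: 1/524146 ≈ 1.9079e-6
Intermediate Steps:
P(c, G) = 17*G
1/(529246 + P(258, j(-15))) = 1/(529246 + 17*(20*(-15))) = 1/(529246 + 17*(-300)) = 1/(529246 - 5100) = 1/524146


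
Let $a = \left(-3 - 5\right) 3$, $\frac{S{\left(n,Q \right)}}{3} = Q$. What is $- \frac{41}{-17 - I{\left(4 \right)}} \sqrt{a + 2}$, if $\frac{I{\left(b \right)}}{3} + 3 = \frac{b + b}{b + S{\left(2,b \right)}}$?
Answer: $\frac{82 i \sqrt{22}}{19} \approx 20.243 i$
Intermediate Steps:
$S{\left(n,Q \right)} = 3 Q$
$a = -24$ ($a = \left(-8\right) 3 = -24$)
$I{\left(b \right)} = - \frac{15}{2}$ ($I{\left(b \right)} = -9 + 3 \frac{b + b}{b + 3 b} = -9 + 3 \frac{2 b}{4 b} = -9 + 3 \cdot 2 b \frac{1}{4 b} = -9 + 3 \cdot \frac{1}{2} = -9 + \frac{3}{2} = - \frac{15}{2}$)
$- \frac{41}{-17 - I{\left(4 \right)}} \sqrt{a + 2} = - \frac{41}{-17 - - \frac{15}{2}} \sqrt{-24 + 2} = - \frac{41}{-17 + \frac{15}{2}} \sqrt{-22} = - \frac{41}{- \frac{19}{2}} i \sqrt{22} = \left(-41\right) \left(- \frac{2}{19}\right) i \sqrt{22} = \frac{82 i \sqrt{22}}{19}$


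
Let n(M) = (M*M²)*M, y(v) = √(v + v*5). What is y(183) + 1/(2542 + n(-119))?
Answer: 1/200536463 + 3*√122 ≈ 33.136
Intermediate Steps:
y(v) = √6*√v (y(v) = √(v + 5*v) = √(6*v) = √6*√v)
n(M) = M⁴ (n(M) = M³*M = M⁴)
y(183) + 1/(2542 + n(-119)) = √6*√183 + 1/(2542 + (-119)⁴) = 3*√122 + 1/(2542 + 200533921) = 3*√122 + 1/200536463 = 1/200536463 + 3*√122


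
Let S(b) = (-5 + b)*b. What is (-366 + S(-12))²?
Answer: 26244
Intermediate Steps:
S(b) = b*(-5 + b)
(-366 + S(-12))² = (-366 - 12*(-5 - 12))² = (-366 - 12*(-17))² = (-366 + 204)² = (-162)² = 26244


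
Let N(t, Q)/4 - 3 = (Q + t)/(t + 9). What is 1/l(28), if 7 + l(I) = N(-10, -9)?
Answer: 1/81 ≈ 0.012346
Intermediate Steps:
N(t, Q) = 12 + 4*(Q + t)/(9 + t) (N(t, Q) = 12 + 4*((Q + t)/(t + 9)) = 12 + 4*((Q + t)/(9 + t)) = 12 + 4*(Q + t)/(9 + t))
l(I) = 81 (l(I) = -7 + 4*(27 - 9 + 4*(-10))/(9 - 10) = -7 + 4*(27 - 9 - 40)/(-1) = -7 + 4*(-1)*(-22) = -7 + 88 = 81)
1/l(28) = 1/81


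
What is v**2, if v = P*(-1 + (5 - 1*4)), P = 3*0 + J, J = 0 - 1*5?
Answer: 0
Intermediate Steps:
J = -5 (J = 0 - 5 = -5)
P = -5 (P = 3*0 - 5 = 0 - 5 = -5)
v = 0 (v = -5*(-1 + (5 - 1*4)) = -5*(-1 + (5 - 4)) = -5*(-1 + 1) = -5*0 = 0)
v**2 = 0**2 = 0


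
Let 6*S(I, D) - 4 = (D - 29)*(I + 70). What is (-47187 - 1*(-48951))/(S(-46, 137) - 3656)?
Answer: -2646/4835 ≈ -0.54726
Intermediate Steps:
S(I, D) = 2/3 + (-29 + D)*(70 + I)/6 (S(I, D) = 2/3 + ((D - 29)*(I + 70))/6 = 2/3 + ((-29 + D)*(70 + I))/6 = 2/3 + (-29 + D)*(70 + I)/6)
(-47187 - 1*(-48951))/(S(-46, 137) - 3656) = (-47187 - 1*(-48951))/((-1013/3 - 29/6*(-46) + (35/3)*137 + (1/6)*137*(-46)) - 3656) = (-47187 + 48951)/((-1013/3 + 667/3 + 4795/3 - 3151/3) - 3656) = 1764/(1298/3 - 3656) = 1764/(-9670/3) = 1764*(-3/9670) = -2646/4835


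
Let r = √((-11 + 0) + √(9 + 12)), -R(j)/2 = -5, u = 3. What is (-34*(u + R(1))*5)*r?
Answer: -2210*I*√(11 - √21) ≈ -5598.5*I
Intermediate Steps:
R(j) = 10 (R(j) = -2*(-5) = 10)
r = √(-11 + √21) ≈ 2.5333*I
(-34*(u + R(1))*5)*r = (-34*(3 + 10)*5)*√(-11 + √21) = (-442*5)*√(-11 + √21) = (-34*65)*√(-11 + √21) = -2210*√(-11 + √21)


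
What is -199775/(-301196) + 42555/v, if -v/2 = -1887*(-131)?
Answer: 14325027595/24818249204 ≈ 0.57720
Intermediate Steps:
v = -494394 (v = -(-3774)*(-131) = -2*247197 = -494394)
-199775/(-301196) + 42555/v = -199775/(-301196) + 42555/(-494394) = -199775*(-1/301196) + 42555*(-1/494394) = 199775/301196 - 14185/164798 = 14325027595/24818249204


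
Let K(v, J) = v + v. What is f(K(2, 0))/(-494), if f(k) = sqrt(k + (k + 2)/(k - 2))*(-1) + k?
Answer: -2/247 + sqrt(7)/494 ≈ -0.0027414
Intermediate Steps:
K(v, J) = 2*v
f(k) = k - sqrt(k + (2 + k)/(-2 + k)) (f(k) = sqrt(k + (2 + k)/(-2 + k))*(-1) + k = -sqrt(k + (2 + k)/(-2 + k)) + k = k - sqrt(k + (2 + k)/(-2 + k)))
f(K(2, 0))/(-494) = (2*2 - sqrt((2 + (2*2)**2 - 2*2)/(-2 + 2*2)))/(-494) = (4 - sqrt((2 + 4**2 - 1*4)/(-2 + 4)))*(-1/494) = (4 - sqrt((2 + 16 - 4)/2))*(-1/494) = (4 - sqrt((1/2)*14))*(-1/494) = (4 - sqrt(7))*(-1/494) = -2/247 + sqrt(7)/494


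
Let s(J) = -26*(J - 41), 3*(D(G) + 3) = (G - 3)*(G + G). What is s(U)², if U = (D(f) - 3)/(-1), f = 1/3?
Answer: 583415716/729 ≈ 8.0030e+5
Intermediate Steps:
f = ⅓ ≈ 0.33333
D(G) = -3 + 2*G*(-3 + G)/3 (D(G) = -3 + ((G - 3)*(G + G))/3 = -3 + ((-3 + G)*(2*G))/3 = -3 + (2*G*(-3 + G))/3 = -3 + 2*G*(-3 + G)/3)
U = 178/27 (U = ((-3 - 2*⅓ + 2*(⅓)²/3) - 3)/(-1) = -((-3 - ⅔ + (⅔)*(⅑)) - 3) = -((-3 - ⅔ + 2/27) - 3) = -(-97/27 - 3) = -1*(-178/27) = 178/27 ≈ 6.5926)
s(J) = 1066 - 26*J (s(J) = -26*(-41 + J) = 1066 - 26*J)
s(U)² = (1066 - 26*178/27)² = (1066 - 4628/27)² = (24154/27)² = 583415716/729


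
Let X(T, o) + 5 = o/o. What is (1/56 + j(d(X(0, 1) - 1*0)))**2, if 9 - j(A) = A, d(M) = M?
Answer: 531441/3136 ≈ 169.46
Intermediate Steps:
X(T, o) = -4 (X(T, o) = -5 + o/o = -5 + 1 = -4)
j(A) = 9 - A
(1/56 + j(d(X(0, 1) - 1*0)))**2 = (1/56 + (9 - (-4 - 1*0)))**2 = (1/56 + (9 - (-4 + 0)))**2 = (1/56 + (9 - 1*(-4)))**2 = (1/56 + (9 + 4))**2 = (1/56 + 13)**2 = (729/56)**2 = 531441/3136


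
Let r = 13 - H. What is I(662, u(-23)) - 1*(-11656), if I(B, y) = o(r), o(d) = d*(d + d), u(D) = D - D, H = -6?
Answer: 12378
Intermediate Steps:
u(D) = 0
r = 19 (r = 13 - 1*(-6) = 13 + 6 = 19)
o(d) = 2*d² (o(d) = d*(2*d) = 2*d²)
I(B, y) = 722 (I(B, y) = 2*19² = 2*361 = 722)
I(662, u(-23)) - 1*(-11656) = 722 - 1*(-11656) = 722 + 11656 = 12378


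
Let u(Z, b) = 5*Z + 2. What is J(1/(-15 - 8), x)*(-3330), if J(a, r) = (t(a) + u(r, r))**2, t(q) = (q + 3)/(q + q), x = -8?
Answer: -17262720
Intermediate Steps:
u(Z, b) = 2 + 5*Z
t(q) = (3 + q)/(2*q) (t(q) = (3 + q)/((2*q)) = (3 + q)*(1/(2*q)) = (3 + q)/(2*q))
J(a, r) = (2 + 5*r + (3 + a)/(2*a))**2 (J(a, r) = ((3 + a)/(2*a) + (2 + 5*r))**2 = (2 + 5*r + (3 + a)/(2*a))**2)
J(1/(-15 - 8), x)*(-3330) = ((3 + 5/(-15 - 8) + 10*(-8)/(-15 - 8))**2/(4*(1/(-15 - 8))**2))*(-3330) = ((3 + 5/(-23) + 10*(-8)/(-23))**2/(4*(1/(-23))**2))*(-3330) = ((3 + 5*(-1/23) + 10*(-1/23)*(-8))**2/(4*(-1/23)**2))*(-3330) = ((1/4)*529*(3 - 5/23 + 80/23)**2)*(-3330) = ((1/4)*529*(144/23)**2)*(-3330) = ((1/4)*529*(20736/529))*(-3330) = 5184*(-3330) = -17262720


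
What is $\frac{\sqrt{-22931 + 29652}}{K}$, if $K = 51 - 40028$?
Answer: $- \frac{\sqrt{6721}}{39977} \approx -0.0020507$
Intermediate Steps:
$K = -39977$
$\frac{\sqrt{-22931 + 29652}}{K} = \frac{\sqrt{-22931 + 29652}}{-39977} = \sqrt{6721} \left(- \frac{1}{39977}\right) = - \frac{\sqrt{6721}}{39977}$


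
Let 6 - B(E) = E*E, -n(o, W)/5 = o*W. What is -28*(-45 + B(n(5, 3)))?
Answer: 158592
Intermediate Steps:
n(o, W) = -5*W*o (n(o, W) = -5*o*W = -5*W*o)
B(E) = 6 - E**2 (B(E) = 6 - E*E = 6 - E**2)
-28*(-45 + B(n(5, 3))) = -28*(-45 + (6 - (-5*3*5)**2)) = -28*(-45 + (6 - 1*(-75)**2)) = -28*(-45 + (6 - 1*5625)) = -28*(-45 + (6 - 5625)) = -28*(-45 - 5619) = -28*(-5664) = 158592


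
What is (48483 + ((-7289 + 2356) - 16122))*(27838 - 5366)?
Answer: 616362016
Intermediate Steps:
(48483 + ((-7289 + 2356) - 16122))*(27838 - 5366) = (48483 + (-4933 - 16122))*22472 = (48483 - 21055)*22472 = 27428*22472 = 616362016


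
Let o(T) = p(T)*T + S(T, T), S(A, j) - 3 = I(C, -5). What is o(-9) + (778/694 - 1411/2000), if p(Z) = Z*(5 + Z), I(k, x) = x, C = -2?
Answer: -225955617/694000 ≈ -325.58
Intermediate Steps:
S(A, j) = -2 (S(A, j) = 3 - 5 = -2)
o(T) = -2 + T**2*(5 + T) (o(T) = (T*(5 + T))*T - 2 = T**2*(5 + T) - 2 = -2 + T**2*(5 + T))
o(-9) + (778/694 - 1411/2000) = (-2 + (-9)**2*(5 - 9)) + (778/694 - 1411/2000) = (-2 + 81*(-4)) + (778*(1/694) - 1411*1/2000) = (-2 - 324) + (389/347 - 1411/2000) = -326 + 288383/694000 = -225955617/694000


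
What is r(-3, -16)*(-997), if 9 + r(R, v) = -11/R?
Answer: 15952/3 ≈ 5317.3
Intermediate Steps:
r(R, v) = -9 - 11/R
r(-3, -16)*(-997) = (-9 - 11/(-3))*(-997) = (-9 - 11*(-⅓))*(-997) = (-9 + 11/3)*(-997) = -16/3*(-997) = 15952/3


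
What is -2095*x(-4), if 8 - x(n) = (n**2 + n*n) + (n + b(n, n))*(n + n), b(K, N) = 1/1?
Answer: 100560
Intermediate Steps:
b(K, N) = 1
x(n) = 8 - 2*n**2 - 2*n*(1 + n) (x(n) = 8 - ((n**2 + n*n) + (n + 1)*(n + n)) = 8 - ((n**2 + n**2) + (1 + n)*(2*n)) = 8 - (2*n**2 + 2*n*(1 + n)) = 8 + (-2*n**2 - 2*n*(1 + n)) = 8 - 2*n**2 - 2*n*(1 + n))
-2095*x(-4) = -2095*(8 - 4*(-4)**2 - 2*(-4)) = -2095*(8 - 4*16 + 8) = -2095*(8 - 64 + 8) = -2095*(-48) = 100560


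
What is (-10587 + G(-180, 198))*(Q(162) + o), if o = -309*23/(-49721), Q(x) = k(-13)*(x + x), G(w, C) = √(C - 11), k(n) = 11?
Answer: -1876151394837/49721 + 177212751*√187/49721 ≈ -3.7685e+7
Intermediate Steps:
G(w, C) = √(-11 + C)
Q(x) = 22*x (Q(x) = 11*(x + x) = 11*(2*x) = 22*x)
o = 7107/49721 (o = -7107*(-1/49721) = 7107/49721 ≈ 0.14294)
(-10587 + G(-180, 198))*(Q(162) + o) = (-10587 + √(-11 + 198))*(22*162 + 7107/49721) = (-10587 + √187)*(3564 + 7107/49721) = (-10587 + √187)*(177212751/49721) = -1876151394837/49721 + 177212751*√187/49721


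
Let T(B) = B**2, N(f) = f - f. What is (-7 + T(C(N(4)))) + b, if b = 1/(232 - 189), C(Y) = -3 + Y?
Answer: 87/43 ≈ 2.0233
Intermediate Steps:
N(f) = 0
b = 1/43 ≈ 0.023256
(-7 + T(C(N(4)))) + b = (-7 + (-3 + 0)**2) + 1/43 = (-7 + (-3)**2) + 1/43 = (-7 + 9) + 1/43 = 2 + 1/43 = 87/43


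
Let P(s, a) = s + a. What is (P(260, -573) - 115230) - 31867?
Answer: -147410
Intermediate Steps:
P(s, a) = a + s
(P(260, -573) - 115230) - 31867 = ((-573 + 260) - 115230) - 31867 = (-313 - 115230) - 31867 = -115543 - 31867 = -147410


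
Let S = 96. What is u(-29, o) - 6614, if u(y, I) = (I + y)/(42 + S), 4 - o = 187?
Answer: -456472/69 ≈ -6615.5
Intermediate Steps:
o = -183 (o = 4 - 1*187 = 4 - 187 = -183)
u(y, I) = I/138 + y/138 (u(y, I) = (I + y)/(42 + 96) = (I + y)/138 = (I + y)*(1/138) = I/138 + y/138)
u(-29, o) - 6614 = ((1/138)*(-183) + (1/138)*(-29)) - 6614 = (-61/46 - 29/138) - 6614 = -106/69 - 6614 = -456472/69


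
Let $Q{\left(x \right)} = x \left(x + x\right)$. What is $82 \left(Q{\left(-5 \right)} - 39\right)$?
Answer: $902$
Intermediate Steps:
$Q{\left(x \right)} = 2 x^{2}$ ($Q{\left(x \right)} = x 2 x = 2 x^{2}$)
$82 \left(Q{\left(-5 \right)} - 39\right) = 82 \left(2 \left(-5\right)^{2} - 39\right) = 82 \left(2 \cdot 25 - 39\right) = 82 \left(50 - 39\right) = 82 \cdot 11 = 902$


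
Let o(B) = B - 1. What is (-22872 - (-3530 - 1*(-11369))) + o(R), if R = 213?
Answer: -30499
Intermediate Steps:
o(B) = -1 + B
(-22872 - (-3530 - 1*(-11369))) + o(R) = (-22872 - (-3530 - 1*(-11369))) + (-1 + 213) = (-22872 - (-3530 + 11369)) + 212 = (-22872 - 1*7839) + 212 = (-22872 - 7839) + 212 = -30711 + 212 = -30499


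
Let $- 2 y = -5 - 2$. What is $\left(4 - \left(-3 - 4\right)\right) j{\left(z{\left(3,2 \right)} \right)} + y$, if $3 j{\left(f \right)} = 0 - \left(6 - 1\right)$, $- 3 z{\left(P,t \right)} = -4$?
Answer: $- \frac{89}{6} \approx -14.833$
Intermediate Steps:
$z{\left(P,t \right)} = \frac{4}{3}$ ($z{\left(P,t \right)} = \left(- \frac{1}{3}\right) \left(-4\right) = \frac{4}{3}$)
$y = \frac{7}{2}$ ($y = - \frac{-5 - 2}{2} = \left(- \frac{1}{2}\right) \left(-7\right) = \frac{7}{2} \approx 3.5$)
$j{\left(f \right)} = - \frac{5}{3}$ ($j{\left(f \right)} = \frac{0 - \left(6 - 1\right)}{3} = \frac{0 - 5}{3} = \frac{1}{3} \left(-5\right) = - \frac{5}{3}$)
$\left(4 - \left(-3 - 4\right)\right) j{\left(z{\left(3,2 \right)} \right)} + y = \left(4 - \left(-3 - 4\right)\right) \left(- \frac{5}{3}\right) + \frac{7}{2} = \left(4 - -7\right) \left(- \frac{5}{3}\right) + \frac{7}{2} = \left(4 + 7\right) \left(- \frac{5}{3}\right) + \frac{7}{2} = 11 \left(- \frac{5}{3}\right) + \frac{7}{2} = - \frac{55}{3} + \frac{7}{2} = - \frac{89}{6}$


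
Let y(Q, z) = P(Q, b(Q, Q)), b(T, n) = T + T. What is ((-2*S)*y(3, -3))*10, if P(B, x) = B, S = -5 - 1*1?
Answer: 360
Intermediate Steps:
S = -6 (S = -5 - 1 = -6)
b(T, n) = 2*T
y(Q, z) = Q
((-2*S)*y(3, -3))*10 = (-2*(-6)*3)*10 = (12*3)*10 = 36*10 = 360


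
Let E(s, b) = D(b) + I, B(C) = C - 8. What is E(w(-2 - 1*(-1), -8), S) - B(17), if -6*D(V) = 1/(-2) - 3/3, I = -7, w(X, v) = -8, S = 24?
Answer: -63/4 ≈ -15.750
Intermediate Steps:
D(V) = ¼ (D(V) = -(1/(-2) - 3/3)/6 = -(1*(-½) - 3*⅓)/6 = -(-½ - 1)/6 = -⅙*(-3/2) = ¼)
B(C) = -8 + C
E(s, b) = -27/4 (E(s, b) = ¼ - 7 = -27/4)
E(w(-2 - 1*(-1), -8), S) - B(17) = -27/4 - (-8 + 17) = -27/4 - 1*9 = -27/4 - 9 = -63/4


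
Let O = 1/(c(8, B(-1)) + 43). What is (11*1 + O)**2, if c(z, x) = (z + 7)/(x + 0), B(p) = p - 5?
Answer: 797449/6561 ≈ 121.54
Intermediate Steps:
B(p) = -5 + p
c(z, x) = (7 + z)/x
O = 2/81 (O = 1/((7 + 8)/(-5 - 1) + 43) = 1/(15/(-6) + 43) = 1/(-1/6*15 + 43) = 1/(-5/2 + 43) = 1/(81/2) = 2/81 ≈ 0.024691)
(11*1 + O)**2 = (11*1 + 2/81)**2 = (11 + 2/81)**2 = (893/81)**2 = 797449/6561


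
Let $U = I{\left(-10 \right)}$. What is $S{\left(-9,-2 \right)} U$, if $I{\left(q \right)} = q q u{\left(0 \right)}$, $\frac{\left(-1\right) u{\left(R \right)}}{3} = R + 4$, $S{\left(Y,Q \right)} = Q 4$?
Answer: $9600$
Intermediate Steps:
$S{\left(Y,Q \right)} = 4 Q$
$u{\left(R \right)} = -12 - 3 R$ ($u{\left(R \right)} = - 3 \left(R + 4\right) = - 3 \left(4 + R\right) = -12 - 3 R$)
$I{\left(q \right)} = - 12 q^{2}$ ($I{\left(q \right)} = q q \left(-12 - 0\right) = q^{2} \left(-12 + 0\right) = q^{2} \left(-12\right) = - 12 q^{2}$)
$U = -1200$ ($U = - 12 \left(-10\right)^{2} = \left(-12\right) 100 = -1200$)
$S{\left(-9,-2 \right)} U = 4 \left(-2\right) \left(-1200\right) = \left(-8\right) \left(-1200\right) = 9600$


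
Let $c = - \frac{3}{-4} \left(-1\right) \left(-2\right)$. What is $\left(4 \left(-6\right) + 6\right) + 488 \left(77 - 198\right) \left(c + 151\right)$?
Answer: $-9004838$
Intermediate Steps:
$c = \frac{3}{2}$ ($c = \left(-3\right) \left(- \frac{1}{4}\right) \left(-1\right) \left(-2\right) = \frac{3}{4} \left(-1\right) \left(-2\right) = \left(- \frac{3}{4}\right) \left(-2\right) = \frac{3}{2} \approx 1.5$)
$\left(4 \left(-6\right) + 6\right) + 488 \left(77 - 198\right) \left(c + 151\right) = \left(4 \left(-6\right) + 6\right) + 488 \left(77 - 198\right) \left(\frac{3}{2} + 151\right) = \left(-24 + 6\right) + 488 \left(\left(-121\right) \frac{305}{2}\right) = -18 + 488 \left(- \frac{36905}{2}\right) = -18 - 9004820 = -9004838$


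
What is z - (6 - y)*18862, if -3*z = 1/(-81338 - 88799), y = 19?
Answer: 125155839667/510411 ≈ 2.4521e+5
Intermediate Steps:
z = 1/510411 (z = -1/(3*(-81338 - 88799)) = -1/3/(-170137) = -1/3*(-1/170137) = 1/510411 ≈ 1.9592e-6)
z - (6 - y)*18862 = 1/510411 - (6 - 1*19)*18862 = 1/510411 - (6 - 19)*18862 = 1/510411 - (-13)*18862 = 1/510411 - 1*(-245206) = 1/510411 + 245206 = 125155839667/510411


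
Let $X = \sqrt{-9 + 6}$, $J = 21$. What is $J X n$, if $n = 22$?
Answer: $462 i \sqrt{3} \approx 800.21 i$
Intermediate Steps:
$X = i \sqrt{3}$ ($X = \sqrt{-3} = i \sqrt{3} \approx 1.732 i$)
$J X n = 21 i \sqrt{3} \cdot 22 = 462 i \sqrt{3}$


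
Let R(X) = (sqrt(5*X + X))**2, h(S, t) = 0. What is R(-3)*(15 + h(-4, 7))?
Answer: -270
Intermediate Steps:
R(X) = 6*X (R(X) = (sqrt(6*X))**2 = (sqrt(6)*sqrt(X))**2 = 6*X)
R(-3)*(15 + h(-4, 7)) = (6*(-3))*(15 + 0) = -18*15 = -270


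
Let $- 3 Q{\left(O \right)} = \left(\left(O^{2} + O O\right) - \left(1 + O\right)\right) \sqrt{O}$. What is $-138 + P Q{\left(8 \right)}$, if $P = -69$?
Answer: $-138 + 5474 \sqrt{2} \approx 7603.4$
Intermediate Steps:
$Q{\left(O \right)} = - \frac{\sqrt{O} \left(-1 - O + 2 O^{2}\right)}{3}$ ($Q{\left(O \right)} = - \frac{\left(\left(O^{2} + O O\right) - \left(1 + O\right)\right) \sqrt{O}}{3} = - \frac{\left(\left(O^{2} + O^{2}\right) - \left(1 + O\right)\right) \sqrt{O}}{3} = - \frac{\left(2 O^{2} - \left(1 + O\right)\right) \sqrt{O}}{3} = - \frac{\left(-1 - O + 2 O^{2}\right) \sqrt{O}}{3} = - \frac{\sqrt{O} \left(-1 - O + 2 O^{2}\right)}{3}$)
$-138 + P Q{\left(8 \right)} = -138 - 69 \frac{\sqrt{8} \left(1 + 8 - 2 \cdot 8^{2}\right)}{3} = -138 - 69 \frac{2 \sqrt{2} \left(1 + 8 - 128\right)}{3} = -138 - 69 \cdot \frac{1}{3} \cdot 2 \sqrt{2} \left(-119\right) = -138 - 69 \left(- \frac{238 \sqrt{2}}{3}\right) = -138 + 5474 \sqrt{2}$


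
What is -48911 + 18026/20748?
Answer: -507393701/10374 ≈ -48910.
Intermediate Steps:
-48911 + 18026/20748 = -48911 + 18026*(1/20748) = -48911 + 9013/10374 = -507393701/10374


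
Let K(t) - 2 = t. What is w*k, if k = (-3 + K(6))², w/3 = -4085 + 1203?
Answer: -216150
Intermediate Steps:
K(t) = 2 + t
w = -8646 (w = 3*(-4085 + 1203) = 3*(-2882) = -8646)
k = 25 (k = (-3 + (2 + 6))² = (-3 + 8)² = 5² = 25)
w*k = -8646*25 = -216150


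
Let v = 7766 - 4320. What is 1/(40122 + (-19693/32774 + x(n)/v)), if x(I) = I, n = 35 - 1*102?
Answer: 28234801/1132819171238 ≈ 2.4924e-5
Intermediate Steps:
n = -67 (n = 35 - 102 = -67)
v = 3446
1/(40122 + (-19693/32774 + x(n)/v)) = 1/(40122 + (-19693/32774 - 67/3446)) = 1/(40122 - 17514484/28234801) = 1/(1132819171238/28234801) = 28234801/1132819171238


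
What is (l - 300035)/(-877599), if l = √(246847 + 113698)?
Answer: 300035/877599 - √360545/877599 ≈ 0.34120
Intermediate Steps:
l = √360545 ≈ 600.45
(l - 300035)/(-877599) = (√360545 - 300035)/(-877599) = (-300035 + √360545)*(-1/877599) = 300035/877599 - √360545/877599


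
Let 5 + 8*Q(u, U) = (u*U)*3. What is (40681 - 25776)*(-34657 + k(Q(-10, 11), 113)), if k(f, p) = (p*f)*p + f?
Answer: -33947672715/4 ≈ -8.4869e+9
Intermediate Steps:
Q(u, U) = -5/8 + 3*U*u/8 (Q(u, U) = -5/8 + ((u*U)*3)/8 = -5/8 + ((U*u)*3)/8 = -5/8 + (3*U*u)/8 = -5/8 + 3*U*u/8)
k(f, p) = f + f*p² (k(f, p) = (f*p)*p + f = f*p² + f = f + f*p²)
(40681 - 25776)*(-34657 + k(Q(-10, 11), 113)) = (40681 - 25776)*(-34657 + (-5/8 + (3/8)*11*(-10))*(1 + 113²)) = 14905*(-34657 + (-5/8 - 165/4)*(1 + 12769)) = 14905*(-34657 - 335/8*12770) = 14905*(-34657 - 2138975/4) = 14905*(-2277603/4) = -33947672715/4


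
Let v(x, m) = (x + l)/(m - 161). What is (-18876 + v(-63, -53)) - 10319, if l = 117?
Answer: -3123892/107 ≈ -29195.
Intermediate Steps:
v(x, m) = (117 + x)/(-161 + m) (v(x, m) = (x + 117)/(m - 161) = (117 + x)/(-161 + m))
(-18876 + v(-63, -53)) - 10319 = (-18876 + (117 - 63)/(-161 - 53)) - 10319 = (-18876 + 54/(-214)) - 10319 = (-18876 - 1/214*54) - 10319 = (-18876 - 27/107) - 10319 = -2019759/107 - 10319 = -3123892/107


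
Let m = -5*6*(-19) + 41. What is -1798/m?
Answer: -1798/611 ≈ -2.9427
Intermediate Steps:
m = 611 (m = -30*(-19) + 41 = 570 + 41 = 611)
-1798/m = -1798/611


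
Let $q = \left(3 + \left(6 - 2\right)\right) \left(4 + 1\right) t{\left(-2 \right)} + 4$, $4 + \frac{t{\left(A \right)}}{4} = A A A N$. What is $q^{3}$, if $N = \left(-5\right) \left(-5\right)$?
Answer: $-23285851303616$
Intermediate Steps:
$N = 25$
$t{\left(A \right)} = -16 + 100 A^{3}$ ($t{\left(A \right)} = -16 + 4 A A A 25 = -16 + 4 A^{2} A 25 = -16 + 4 A^{3} \cdot 25 = -16 + 4 \cdot 25 A^{3} = -16 + 100 A^{3}$)
$q = -28556$ ($q = \left(3 + \left(6 - 2\right)\right) \left(4 + 1\right) \left(-16 + 100 \left(-2\right)^{3}\right) + 4 = \left(3 + 4\right) 5 \left(-16 + 100 \left(-8\right)\right) + 4 = 7 \cdot 5 \left(-16 - 800\right) + 4 = 35 \left(-816\right) + 4 = -28560 + 4 = -28556$)
$q^{3} = \left(-28556\right)^{3} = -23285851303616$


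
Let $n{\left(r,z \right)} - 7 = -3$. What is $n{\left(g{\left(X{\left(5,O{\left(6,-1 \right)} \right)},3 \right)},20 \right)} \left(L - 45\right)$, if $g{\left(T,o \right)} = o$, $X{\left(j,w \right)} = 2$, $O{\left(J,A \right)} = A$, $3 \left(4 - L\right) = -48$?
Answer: $-100$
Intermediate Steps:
$L = 20$ ($L = 4 - -16 = 4 + 16 = 20$)
$n{\left(r,z \right)} = 4$ ($n{\left(r,z \right)} = 7 - 3 = 4$)
$n{\left(g{\left(X{\left(5,O{\left(6,-1 \right)} \right)},3 \right)},20 \right)} \left(L - 45\right) = 4 \left(20 - 45\right) = 4 \left(-25\right) = -100$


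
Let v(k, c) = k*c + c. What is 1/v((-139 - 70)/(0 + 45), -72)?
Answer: 5/1312 ≈ 0.0038110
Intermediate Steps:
v(k, c) = c + c*k (v(k, c) = c*k + c = c + c*k)
1/v((-139 - 70)/(0 + 45), -72) = 1/(-72*(1 + (-139 - 70)/(0 + 45))) = 1/(-72*(1 - 209/45)) = 1/(-72*(-164/45)) = 1/(1312/5) = 5/1312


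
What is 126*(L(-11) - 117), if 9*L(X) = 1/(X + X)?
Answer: -162169/11 ≈ -14743.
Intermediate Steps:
L(X) = 1/(18*X) (L(X) = 1/(9*(X + X)) = 1/(9*((2*X))) = (1/(2*X))/9 = 1/(18*X))
126*(L(-11) - 117) = 126*((1/18)/(-11) - 117) = 126*((1/18)*(-1/11) - 117) = 126*(-1/198 - 117) = 126*(-23167/198) = -162169/11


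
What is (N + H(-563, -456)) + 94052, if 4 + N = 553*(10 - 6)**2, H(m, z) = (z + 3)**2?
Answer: 308105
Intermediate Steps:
H(m, z) = (3 + z)**2
N = 8844 (N = -4 + 553*(10 - 6)**2 = -4 + 553*4**2 = -4 + 553*16 = -4 + 8848 = 8844)
(N + H(-563, -456)) + 94052 = (8844 + (3 - 456)**2) + 94052 = (8844 + (-453)**2) + 94052 = (8844 + 205209) + 94052 = 214053 + 94052 = 308105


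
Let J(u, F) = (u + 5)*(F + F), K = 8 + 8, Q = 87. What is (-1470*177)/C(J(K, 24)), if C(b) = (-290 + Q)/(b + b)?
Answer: 74934720/29 ≈ 2.5840e+6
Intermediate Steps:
K = 16
J(u, F) = 2*F*(5 + u) (J(u, F) = (5 + u)*(2*F) = 2*F*(5 + u))
C(b) = -203/(2*b) (C(b) = (-290 + 87)/(b + b) = -203*1/(2*b) = -203/(2*b))
(-1470*177)/C(J(K, 24)) = (-1470*177)/((-203*1/(48*(5 + 16))/2)) = -260190/((-203/(2*(2*24*21)))) = -260190/((-203/2/1008)) = -260190/((-203/2*1/1008)) = -260190/(-29/288) = -260190*(-288/29) = 74934720/29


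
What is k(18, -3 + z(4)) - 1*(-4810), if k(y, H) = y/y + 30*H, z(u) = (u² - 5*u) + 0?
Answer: 4601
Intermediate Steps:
z(u) = u² - 5*u
k(y, H) = 1 + 30*H
k(18, -3 + z(4)) - 1*(-4810) = (1 + 30*(-3 + 4*(-5 + 4))) - 1*(-4810) = (1 + 30*(-3 + 4*(-1))) + 4810 = (1 + 30*(-3 - 4)) + 4810 = (1 + 30*(-7)) + 4810 = (1 - 210) + 4810 = -209 + 4810 = 4601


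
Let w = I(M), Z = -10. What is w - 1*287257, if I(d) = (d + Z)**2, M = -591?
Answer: 73944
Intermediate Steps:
I(d) = (-10 + d)**2 (I(d) = (d - 10)**2 = (-10 + d)**2)
w = 361201 (w = (-10 - 591)**2 = (-601)**2 = 361201)
w - 1*287257 = 361201 - 1*287257 = 361201 - 287257 = 73944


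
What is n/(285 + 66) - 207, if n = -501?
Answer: -24386/117 ≈ -208.43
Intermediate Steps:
n/(285 + 66) - 207 = -501/(285 + 66) - 207 = -501/351 - 207 = -501*1/351 - 207 = -167/117 - 207 = -24386/117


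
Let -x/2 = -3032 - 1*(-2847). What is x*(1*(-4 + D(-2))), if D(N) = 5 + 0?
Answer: 370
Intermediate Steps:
D(N) = 5
x = 370 (x = -2*(-3032 - 1*(-2847)) = -2*(-3032 + 2847) = -2*(-185) = 370)
x*(1*(-4 + D(-2))) = 370*(1*(-4 + 5)) = 370*(1*1) = 370*1 = 370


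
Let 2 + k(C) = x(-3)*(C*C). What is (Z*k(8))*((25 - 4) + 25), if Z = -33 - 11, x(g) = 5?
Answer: -643632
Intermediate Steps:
Z = -44
k(C) = -2 + 5*C**2 (k(C) = -2 + 5*(C*C) = -2 + 5*C**2)
(Z*k(8))*((25 - 4) + 25) = (-44*(-2 + 5*8**2))*((25 - 4) + 25) = (-44*(-2 + 5*64))*(21 + 25) = -44*(-2 + 320)*46 = -44*318*46 = -13992*46 = -643632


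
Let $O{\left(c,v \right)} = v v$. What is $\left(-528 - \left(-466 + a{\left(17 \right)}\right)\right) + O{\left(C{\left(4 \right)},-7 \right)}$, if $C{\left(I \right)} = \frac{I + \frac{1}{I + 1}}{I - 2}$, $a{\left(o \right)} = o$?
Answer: $-30$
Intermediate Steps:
$C{\left(I \right)} = \frac{I + \frac{1}{1 + I}}{-2 + I}$
$O{\left(c,v \right)} = v^{2}$
$\left(-528 - \left(-466 + a{\left(17 \right)}\right)\right) + O{\left(C{\left(4 \right)},-7 \right)} = \left(-528 + \left(466 - 17\right)\right) + \left(-7\right)^{2} = \left(-528 + \left(466 - 17\right)\right) + 49 = \left(-528 + 449\right) + 49 = -79 + 49 = -30$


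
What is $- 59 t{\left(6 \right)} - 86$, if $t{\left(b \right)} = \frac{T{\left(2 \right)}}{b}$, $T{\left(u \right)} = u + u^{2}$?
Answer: $-145$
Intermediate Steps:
$t{\left(b \right)} = \frac{6}{b}$ ($t{\left(b \right)} = \frac{2 \left(1 + 2\right)}{b} = \frac{2 \cdot 3}{b} = \frac{6}{b}$)
$- 59 t{\left(6 \right)} - 86 = - 59 \cdot \frac{6}{6} - 86 = - 59 \cdot 6 \cdot \frac{1}{6} - 86 = \left(-59\right) 1 - 86 = -59 - 86 = -145$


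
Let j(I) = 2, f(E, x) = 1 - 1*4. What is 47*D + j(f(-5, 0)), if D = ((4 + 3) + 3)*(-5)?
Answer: -2348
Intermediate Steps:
f(E, x) = -3 (f(E, x) = 1 - 4 = -3)
D = -50 (D = (7 + 3)*(-5) = 10*(-5) = -50)
47*D + j(f(-5, 0)) = 47*(-50) + 2 = -2350 + 2 = -2348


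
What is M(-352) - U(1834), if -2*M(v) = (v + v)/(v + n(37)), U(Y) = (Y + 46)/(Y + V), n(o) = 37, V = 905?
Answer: -518776/287595 ≈ -1.8038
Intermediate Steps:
U(Y) = (46 + Y)/(905 + Y) (U(Y) = (Y + 46)/(Y + 905) = (46 + Y)/(905 + Y))
M(v) = -v/(37 + v) (M(v) = -(v + v)/(2*(v + 37)) = -2*v/(2*(37 + v)) = -v/(37 + v))
M(-352) - U(1834) = -1*(-352)/(37 - 352) - (46 + 1834)/(905 + 1834) = -1*(-352)/(-315) - 1880/2739 = -1*(-352)*(-1/315) - 1880/2739 = -352/315 - 1*1880/2739 = -352/315 - 1880/2739 = -518776/287595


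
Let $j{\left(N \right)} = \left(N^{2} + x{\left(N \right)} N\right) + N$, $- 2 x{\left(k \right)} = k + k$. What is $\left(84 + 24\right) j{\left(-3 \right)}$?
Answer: $-324$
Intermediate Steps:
$x{\left(k \right)} = - k$ ($x{\left(k \right)} = - \frac{k + k}{2} = - \frac{2 k}{2} = - k$)
$j{\left(N \right)} = N$ ($j{\left(N \right)} = \left(N^{2} + - N N\right) + N = \left(N^{2} - N^{2}\right) + N = 0 + N = N$)
$\left(84 + 24\right) j{\left(-3 \right)} = \left(84 + 24\right) \left(-3\right) = 108 \left(-3\right) = -324$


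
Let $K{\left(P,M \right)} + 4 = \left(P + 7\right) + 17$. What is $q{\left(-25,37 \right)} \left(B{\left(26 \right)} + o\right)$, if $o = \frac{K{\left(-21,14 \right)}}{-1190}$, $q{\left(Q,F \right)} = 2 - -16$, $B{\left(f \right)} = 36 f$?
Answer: $\frac{10024569}{595} \approx 16848.0$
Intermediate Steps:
$q{\left(Q,F \right)} = 18$ ($q{\left(Q,F \right)} = 2 + 16 = 18$)
$K{\left(P,M \right)} = 20 + P$ ($K{\left(P,M \right)} = -4 + \left(\left(P + 7\right) + 17\right) = -4 + \left(\left(7 + P\right) + 17\right) = -4 + \left(24 + P\right) = 20 + P$)
$o = \frac{1}{1190}$ ($o = \frac{20 - 21}{-1190} = \left(-1\right) \left(- \frac{1}{1190}\right) = \frac{1}{1190} \approx 0.00084034$)
$q{\left(-25,37 \right)} \left(B{\left(26 \right)} + o\right) = 18 \left(36 \cdot 26 + \frac{1}{1190}\right) = 18 \left(936 + \frac{1}{1190}\right) = 18 \cdot \frac{1113841}{1190} = \frac{10024569}{595}$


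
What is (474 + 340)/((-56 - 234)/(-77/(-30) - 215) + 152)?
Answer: 2593811/488698 ≈ 5.3076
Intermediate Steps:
(474 + 340)/((-56 - 234)/(-77/(-30) - 215) + 152) = 814/(-290/(-77*(-1/30) - 215) + 152) = 814/(-290/(77/30 - 215) + 152) = 814/(-290/(-6373/30) + 152) = 814/(-290*(-30/6373) + 152) = 814/(8700/6373 + 152) = 814/(977396/6373) = 814*(6373/977396) = 2593811/488698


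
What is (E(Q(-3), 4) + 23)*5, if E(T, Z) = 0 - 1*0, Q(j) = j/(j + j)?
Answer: 115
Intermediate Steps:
Q(j) = ½ (Q(j) = j/((2*j)) = j*(1/(2*j)) = ½)
E(T, Z) = 0 (E(T, Z) = 0 + 0 = 0)
(E(Q(-3), 4) + 23)*5 = (0 + 23)*5 = 23*5 = 115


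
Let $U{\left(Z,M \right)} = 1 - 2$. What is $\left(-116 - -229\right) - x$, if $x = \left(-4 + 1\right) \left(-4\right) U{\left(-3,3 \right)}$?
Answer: $125$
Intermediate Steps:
$U{\left(Z,M \right)} = -1$
$x = -12$ ($x = \left(-4 + 1\right) \left(-4\right) \left(-1\right) = \left(-3\right) \left(-4\right) \left(-1\right) = 12 \left(-1\right) = -12$)
$\left(-116 - -229\right) - x = \left(-116 - -229\right) - -12 = \left(-116 + 229\right) + 12 = 113 + 12 = 125$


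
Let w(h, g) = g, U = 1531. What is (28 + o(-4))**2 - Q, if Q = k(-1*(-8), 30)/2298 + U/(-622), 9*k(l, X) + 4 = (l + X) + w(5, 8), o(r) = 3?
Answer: 2065689677/2144034 ≈ 963.46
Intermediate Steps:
k(l, X) = 4/9 + X/9 + l/9 (k(l, X) = -4/9 + ((l + X) + 8)/9 = -4/9 + ((X + l) + 8)/9 = -4/9 + (8 + X + l)/9 = -4/9 + (8/9 + X/9 + l/9) = 4/9 + X/9 + l/9)
Q = -5273003/2144034 (Q = (4/9 + (1/9)*30 + (-1*(-8))/9)/2298 + 1531/(-622) = (4/9 + 10/3 + (1/9)*8)*(1/2298) + 1531*(-1/622) = (4/9 + 10/3 + 8/9)*(1/2298) - 1531/622 = (14/3)*(1/2298) - 1531/622 = 7/3447 - 1531/622 = -5273003/2144034 ≈ -2.4594)
(28 + o(-4))**2 - Q = (28 + 3)**2 - 1*(-5273003/2144034) = 31**2 + 5273003/2144034 = 961 + 5273003/2144034 = 2065689677/2144034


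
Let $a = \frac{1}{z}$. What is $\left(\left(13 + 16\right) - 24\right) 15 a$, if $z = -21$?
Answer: $- \frac{25}{7} \approx -3.5714$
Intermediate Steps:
$a = - \frac{1}{21}$ ($a = \frac{1}{-21} = - \frac{1}{21} \approx -0.047619$)
$\left(\left(13 + 16\right) - 24\right) 15 a = \left(\left(13 + 16\right) - 24\right) 15 \left(- \frac{1}{21}\right) = \left(29 - 24\right) 15 \left(- \frac{1}{21}\right) = 5 \cdot 15 \left(- \frac{1}{21}\right) = 75 \left(- \frac{1}{21}\right) = - \frac{25}{7}$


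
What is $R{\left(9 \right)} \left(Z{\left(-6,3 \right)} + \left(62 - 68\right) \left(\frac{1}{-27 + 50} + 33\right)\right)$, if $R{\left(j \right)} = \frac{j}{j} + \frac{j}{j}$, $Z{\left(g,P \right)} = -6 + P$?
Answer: $- \frac{9258}{23} \approx -402.52$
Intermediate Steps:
$R{\left(j \right)} = 2$ ($R{\left(j \right)} = 1 + 1 = 2$)
$R{\left(9 \right)} \left(Z{\left(-6,3 \right)} + \left(62 - 68\right) \left(\frac{1}{-27 + 50} + 33\right)\right) = 2 \left(\left(-6 + 3\right) + \left(62 - 68\right) \left(\frac{1}{-27 + 50} + 33\right)\right) = 2 \left(-3 - 6 \left(\frac{1}{23} + 33\right)\right) = 2 \left(-3 - \frac{4560}{23}\right) = 2 \left(- \frac{4629}{23}\right) = - \frac{9258}{23}$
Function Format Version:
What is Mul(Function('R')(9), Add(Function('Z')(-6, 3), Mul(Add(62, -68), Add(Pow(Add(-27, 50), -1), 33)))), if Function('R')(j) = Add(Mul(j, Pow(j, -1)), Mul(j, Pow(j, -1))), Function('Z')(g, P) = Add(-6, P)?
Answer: Rational(-9258, 23) ≈ -402.52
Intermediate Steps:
Function('R')(j) = 2 (Function('R')(j) = Add(1, 1) = 2)
Mul(Function('R')(9), Add(Function('Z')(-6, 3), Mul(Add(62, -68), Add(Pow(Add(-27, 50), -1), 33)))) = Mul(2, Add(Add(-6, 3), Mul(Add(62, -68), Add(Pow(Add(-27, 50), -1), 33)))) = Mul(2, Add(-3, Mul(-6, Add(Pow(23, -1), 33)))) = Mul(2, Add(-3, Mul(-6, Add(Rational(1, 23), 33)))) = Mul(2, Add(-3, Mul(-6, Rational(760, 23)))) = Mul(2, Add(-3, Rational(-4560, 23))) = Mul(2, Rational(-4629, 23)) = Rational(-9258, 23)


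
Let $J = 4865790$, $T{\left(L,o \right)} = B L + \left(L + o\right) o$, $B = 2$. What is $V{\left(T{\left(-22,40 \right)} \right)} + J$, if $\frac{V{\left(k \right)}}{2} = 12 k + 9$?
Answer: $4882032$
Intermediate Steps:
$T{\left(L,o \right)} = 2 L + o \left(L + o\right)$ ($T{\left(L,o \right)} = 2 L + \left(L + o\right) o = 2 L + o \left(L + o\right)$)
$V{\left(k \right)} = 18 + 24 k$ ($V{\left(k \right)} = 2 \left(12 k + 9\right) = 2 \left(9 + 12 k\right) = 18 + 24 k$)
$V{\left(T{\left(-22,40 \right)} \right)} + J = \left(18 + 24 \left(40^{2} + 2 \left(-22\right) - 880\right)\right) + 4865790 = \left(18 + 24 \left(1600 - 44 - 880\right)\right) + 4865790 = \left(18 + 24 \cdot 676\right) + 4865790 = \left(18 + 16224\right) + 4865790 = 16242 + 4865790 = 4882032$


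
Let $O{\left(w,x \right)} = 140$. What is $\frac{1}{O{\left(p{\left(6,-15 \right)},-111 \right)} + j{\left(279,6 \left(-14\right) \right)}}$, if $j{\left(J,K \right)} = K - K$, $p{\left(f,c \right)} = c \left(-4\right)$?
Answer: $\frac{1}{140} \approx 0.0071429$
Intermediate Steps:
$p{\left(f,c \right)} = - 4 c$
$j{\left(J,K \right)} = 0$
$\frac{1}{O{\left(p{\left(6,-15 \right)},-111 \right)} + j{\left(279,6 \left(-14\right) \right)}} = \frac{1}{140 + 0} = \frac{1}{140}$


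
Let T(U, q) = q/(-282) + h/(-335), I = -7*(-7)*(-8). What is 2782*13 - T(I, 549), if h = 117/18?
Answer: 569464628/15745 ≈ 36168.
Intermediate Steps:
h = 13/2 (h = 117*(1/18) = 13/2 ≈ 6.5000)
I = -392 (I = 49*(-8) = -392)
T(U, q) = -13/670 - q/282 (T(U, q) = q/(-282) + (13/2)/(-335) = q*(-1/282) + (13/2)*(-1/335) = -q/282 - 13/670 = -13/670 - q/282)
2782*13 - T(I, 549) = 2782*13 - (-13/670 - 1/282*549) = 36166 - (-13/670 - 183/94) = 36166 - 1*(-30958/15745) = 36166 + 30958/15745 = 569464628/15745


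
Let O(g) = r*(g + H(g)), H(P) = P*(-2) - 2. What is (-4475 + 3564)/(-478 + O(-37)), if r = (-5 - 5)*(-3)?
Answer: -911/572 ≈ -1.5927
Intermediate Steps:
H(P) = -2 - 2*P (H(P) = -2*P - 2 = -2 - 2*P)
r = 30 (r = -10*(-3) = 30)
O(g) = -60 - 30*g (O(g) = 30*(g + (-2 - 2*g)) = 30*(-2 - g) = -60 - 30*g)
(-4475 + 3564)/(-478 + O(-37)) = (-4475 + 3564)/(-478 + (-60 - 30*(-37))) = -911/(-478 + (-60 + 1110)) = -911/(-478 + 1050) = -911/572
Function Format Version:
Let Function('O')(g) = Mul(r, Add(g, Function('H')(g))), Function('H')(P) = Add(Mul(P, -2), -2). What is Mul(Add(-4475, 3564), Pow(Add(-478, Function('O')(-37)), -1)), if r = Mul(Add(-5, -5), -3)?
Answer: Rational(-911, 572) ≈ -1.5927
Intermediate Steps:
Function('H')(P) = Add(-2, Mul(-2, P)) (Function('H')(P) = Add(Mul(-2, P), -2) = Add(-2, Mul(-2, P)))
r = 30 (r = Mul(-10, -3) = 30)
Function('O')(g) = Add(-60, Mul(-30, g)) (Function('O')(g) = Mul(30, Add(g, Add(-2, Mul(-2, g)))) = Mul(30, Add(-2, Mul(-1, g))) = Add(-60, Mul(-30, g)))
Mul(Add(-4475, 3564), Pow(Add(-478, Function('O')(-37)), -1)) = Mul(Add(-4475, 3564), Pow(Add(-478, Add(-60, Mul(-30, -37))), -1)) = Mul(-911, Pow(Add(-478, Add(-60, 1110)), -1)) = Mul(-911, Pow(Add(-478, 1050), -1)) = Mul(-911, Pow(572, -1)) = Mul(-911, Rational(1, 572)) = Rational(-911, 572)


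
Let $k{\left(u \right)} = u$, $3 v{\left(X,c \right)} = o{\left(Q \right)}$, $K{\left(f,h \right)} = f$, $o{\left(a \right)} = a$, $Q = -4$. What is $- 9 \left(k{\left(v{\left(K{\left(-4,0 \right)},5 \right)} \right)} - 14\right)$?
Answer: $138$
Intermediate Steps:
$v{\left(X,c \right)} = - \frac{4}{3}$ ($v{\left(X,c \right)} = \frac{1}{3} \left(-4\right) = - \frac{4}{3}$)
$- 9 \left(k{\left(v{\left(K{\left(-4,0 \right)},5 \right)} \right)} - 14\right) = - 9 \left(- \frac{4}{3} - 14\right) = \left(-9\right) \left(- \frac{46}{3}\right) = 138$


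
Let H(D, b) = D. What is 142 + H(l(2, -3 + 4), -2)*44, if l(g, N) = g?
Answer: 230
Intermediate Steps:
142 + H(l(2, -3 + 4), -2)*44 = 142 + 2*44 = 142 + 88 = 230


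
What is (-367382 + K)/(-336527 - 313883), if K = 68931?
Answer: 298451/650410 ≈ 0.45887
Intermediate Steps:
(-367382 + K)/(-336527 - 313883) = (-367382 + 68931)/(-336527 - 313883) = -298451/(-650410) = -298451*(-1/650410) = 298451/650410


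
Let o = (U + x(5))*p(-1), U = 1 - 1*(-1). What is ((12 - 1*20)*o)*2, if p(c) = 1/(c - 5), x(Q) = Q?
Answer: 56/3 ≈ 18.667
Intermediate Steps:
U = 2 (U = 1 + 1 = 2)
p(c) = 1/(-5 + c)
o = -7/6 (o = (2 + 5)/(-5 - 1) = 7/(-6) = 7*(-⅙) = -7/6 ≈ -1.1667)
((12 - 1*20)*o)*2 = ((12 - 1*20)*(-7/6))*2 = ((12 - 20)*(-7/6))*2 = -8*(-7/6)*2 = (28/3)*2 = 56/3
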